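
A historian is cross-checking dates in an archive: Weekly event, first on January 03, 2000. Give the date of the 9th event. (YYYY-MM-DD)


First occurrence: 2000-01-03 (occurrence 1)
Each occurrence is 7 days after the previous.
Occurrence 9 is 8 weeks after the first.
8 weeks = 56 days
2000-01-03 + 56 days = 2000-02-28

2000-02-28


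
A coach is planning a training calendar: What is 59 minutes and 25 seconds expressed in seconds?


Minutes: 59
Extra seconds: 25
Seconds per minute: 60
Minutes to seconds: 59 x 60 = 3540
Total: 3540 + 25 = 3565

3565


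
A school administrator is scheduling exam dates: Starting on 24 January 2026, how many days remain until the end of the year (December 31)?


Start: January 24, 2026
End: December 31, 2026
Days left in January: 7
February: 28
March: 31
April: 30
May: 31
... plus remaining months
Sum of remaining months: 334
Total: 7 + 334 = 341

341


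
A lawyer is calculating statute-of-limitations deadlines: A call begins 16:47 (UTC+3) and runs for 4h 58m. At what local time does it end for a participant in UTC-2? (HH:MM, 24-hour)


Start: 16:47 in UTC+3
Step 1 - add duration:
  minutes: 47 + 58 = 105 (carry 1h)
  hours: 16 + 4 + 1 = 21
  end in UTC+3: 21:45
Step 2 - convert UTC+3 -> UTC-2:
  offset difference: -2 - (3) = -5 hours
  21 + (-5) = 16 -> mod 24 = 16
Result: 16:45 in UTC-2

16:45


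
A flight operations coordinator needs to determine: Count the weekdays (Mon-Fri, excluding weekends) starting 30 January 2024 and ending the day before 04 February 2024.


Start: 2024-01-30 (Tuesday)
End (exclusive): 2024-02-04 (Sunday)
Total calendar days: 5
Full weeks: 5 // 7 = 0 -> 0 weekdays
Remaining 5 days starting on Tuesday:
  Tue(w), Wed(w), Thu(w), Fri(w), Sat(-) -> 4 weekdays
Total business days: 0 + 4 = 4

4


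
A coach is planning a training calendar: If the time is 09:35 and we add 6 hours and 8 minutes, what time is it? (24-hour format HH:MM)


Start time: 09:35
Adding: 6 hours 8 minutes
Minutes: 35 + 8 = 43
Hours: 9 + 6 + 0 = 15
Result: 15:43

15:43


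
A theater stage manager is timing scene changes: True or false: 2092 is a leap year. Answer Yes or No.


Year: 2092
Divisible by 4? 2092 / 4 = 523.0 -> Yes
Divisible by 100? 2092 / 100 = 20.92 -> No
Divisible by 4 but not 100, so it IS a leap year

Yes


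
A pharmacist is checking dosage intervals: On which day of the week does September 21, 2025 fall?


Date: 2025-09-21
January 1, 2025 is a Wednesday
Day of year: 264
Offset from Jan 1: 263 days
263 mod 7 = 4
Result: Sunday

Sunday


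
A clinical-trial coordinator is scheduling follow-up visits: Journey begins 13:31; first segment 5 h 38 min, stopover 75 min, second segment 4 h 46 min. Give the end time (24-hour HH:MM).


Depart: 13:31
Leg 1: +338 min -> 19:09
Layover: +75 min -> 20:24
Leg 2: +286 min -> 01:10
Total travel: 699 minutes = 11h 39m
Arrival: 01:10

01:10


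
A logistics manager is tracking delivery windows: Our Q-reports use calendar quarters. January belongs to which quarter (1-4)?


Month: January (month 1)
Q1: January-March (months 1-3)
Q2: April-June (months 4-6)
Q3: July-September (months 7-9)
Q4: October-December (months 10-12)
Month 1 falls in Q1

1


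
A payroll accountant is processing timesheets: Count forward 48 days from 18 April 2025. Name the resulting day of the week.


Start: 2025-04-18 (Friday)
Step 1 - find target date: add 48 days
  2025-04-18 + 48 days = 2025-06-05
Step 2 - day of week:
  48 mod 7 = 6
  Friday + 6 days -> Thursday
Result: Thursday (2025-06-05)

Thursday


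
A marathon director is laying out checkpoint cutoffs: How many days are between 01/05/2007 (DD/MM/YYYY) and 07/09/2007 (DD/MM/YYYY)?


Start date: 2007-05-01
End date: 2007-09-07
May 2007: +31 days
Jun 2007: +30 days
Jul 2007: +31 days
Aug 2007: +31 days
Sep 2007: +6 days
Total: 129 days

129


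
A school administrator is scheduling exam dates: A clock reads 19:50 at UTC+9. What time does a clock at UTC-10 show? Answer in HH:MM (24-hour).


Local time: 19:50 at UTC+9 (offset 9h)
Target zone: UTC-10 (offset -10h)
Difference: -10 - (9) = -19 hours
Calculation: 19 + (-19) = 0
Result: 00:50

00:50


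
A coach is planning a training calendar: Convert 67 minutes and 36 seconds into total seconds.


Minutes: 67
Seconds: 36
Convert minutes to seconds: 67 x 60 = 4020
Add remaining seconds: 4020 + 36 = 4056

4056


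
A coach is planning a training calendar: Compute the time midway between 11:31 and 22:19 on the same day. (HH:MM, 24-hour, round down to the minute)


Start time: 11:31 = 691 minutes from midnight
End time: 22:19 = 1339 minutes from midnight
Sum: 691 + 1339 = 2030
Midpoint: 2030 / 2 = 1015 minutes
Convert: 1015 / 60 = 16 hours, 55 minutes
Result: 16:55

16:55


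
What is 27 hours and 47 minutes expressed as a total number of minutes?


Hours: 27
Minutes: 47
Convert hours to minutes: 27 x 60 = 1620
Add remaining minutes: 1620 + 47 = 1667

1667


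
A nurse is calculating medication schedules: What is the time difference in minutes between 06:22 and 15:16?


Start time: 06:22 = 382 minutes from midnight
End time: 15:16 = 916 minutes from midnight
Difference: 916 - 382 = 534 minutes
That is 8 hours and 54 minutes

534


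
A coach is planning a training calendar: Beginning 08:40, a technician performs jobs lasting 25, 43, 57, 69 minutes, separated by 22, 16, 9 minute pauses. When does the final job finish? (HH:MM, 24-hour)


Start: 08:40 = 520 min from midnight
  after task 1 (25 min): 09:05
  after break (22 min): 09:27
  after task 2 (43 min): 10:10
  after break (16 min): 10:26
  after task 3 (57 min): 11:23
  after break (9 min): 11:32
  after task 4 (69 min): 12:41
Total elapsed: 241 minutes
End time: 12:41

12:41


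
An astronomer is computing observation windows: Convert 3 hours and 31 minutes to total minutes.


Hours: 3
Extra minutes: 31
Minutes per hour: 60
Hours to minutes: 3 x 60 = 180
Total: 180 + 31 = 211

211


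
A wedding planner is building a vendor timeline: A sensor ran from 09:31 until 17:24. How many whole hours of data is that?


Start: 09:31
End: 17:24
Hour difference: 17 - 9 = 8 hours
Minute difference: 24 - 31 = -7 minutes
Total minutes: 473
Complete hours: 473 / 60 = 7 (remainder 53)

7


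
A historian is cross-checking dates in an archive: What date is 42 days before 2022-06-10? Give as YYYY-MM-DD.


Start: 2022-06-10
Subtracting 42 days
Days already passed in June: 10
After going back through June: 32 more days to subtract
May 2022: 31 days, 1 remaining
April 2022 has 30 days, need 1
Result: 2022-04-29

2022-04-29


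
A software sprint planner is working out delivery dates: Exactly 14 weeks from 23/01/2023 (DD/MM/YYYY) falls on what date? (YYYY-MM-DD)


Start: 2023-01-23
Weeks to add: 14
Convert to days: 14 x 7 = 98 days
Add 98 days to 2023-01-23
Result: 2023-05-01

2023-05-01


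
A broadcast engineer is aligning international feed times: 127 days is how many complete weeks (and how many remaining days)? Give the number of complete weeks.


Total days: 127
Days per week: 7
Division: 127 / 7 = 18 remainder 1
Complete weeks: 18
Remaining days: 1

18


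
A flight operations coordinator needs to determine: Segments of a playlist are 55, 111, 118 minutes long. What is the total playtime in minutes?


Durations: 55, 111, 118
Running sum: 55
+ 111 = 166
+ 118 = 284
Total duration: 284 minutes
That is 4 hours and 44 minutes

284


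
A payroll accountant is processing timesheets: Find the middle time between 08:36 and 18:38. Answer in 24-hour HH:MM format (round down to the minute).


Start time: 08:36 = 516 minutes from midnight
End time: 18:38 = 1118 minutes from midnight
Sum: 516 + 1118 = 1634
Midpoint: 1634 / 2 = 817 minutes
Convert: 817 / 60 = 13 hours, 37 minutes
Result: 13:37

13:37


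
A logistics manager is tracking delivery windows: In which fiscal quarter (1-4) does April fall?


Month: April (month 4)
Q1: January-March (months 1-3)
Q2: April-June (months 4-6)
Q3: July-September (months 7-9)
Q4: October-December (months 10-12)
Month 4 falls in Q2

2


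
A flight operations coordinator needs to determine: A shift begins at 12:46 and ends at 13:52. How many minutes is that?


Start time: 12:46 = 766 minutes from midnight
End time: 13:52 = 832 minutes from midnight
Difference: 832 - 766 = 66 minutes
That is 1 hours and 6 minutes

66


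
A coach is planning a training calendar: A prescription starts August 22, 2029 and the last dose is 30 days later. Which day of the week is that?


Start: 2029-08-22 (Wednesday)
Step 1 - find target date: add 30 days
  2029-08-22 + 30 days = 2029-09-21
Step 2 - day of week:
  30 mod 7 = 2
  Wednesday + 2 days -> Friday
Result: Friday (2029-09-21)

Friday


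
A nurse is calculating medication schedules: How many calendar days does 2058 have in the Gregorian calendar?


Year: 2058
Check leap year rules:
Divisible by 4? No
2058 is not a leap year
Days: 365

365


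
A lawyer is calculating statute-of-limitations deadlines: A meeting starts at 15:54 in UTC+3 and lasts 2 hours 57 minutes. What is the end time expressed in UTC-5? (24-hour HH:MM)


Start: 15:54 in UTC+3
Step 1 - add duration:
  minutes: 54 + 57 = 111 (carry 1h)
  hours: 15 + 2 + 1 = 18
  end in UTC+3: 18:51
Step 2 - convert UTC+3 -> UTC-5:
  offset difference: -5 - (3) = -8 hours
  18 + (-8) = 10 -> mod 24 = 10
Result: 10:51 in UTC-5

10:51


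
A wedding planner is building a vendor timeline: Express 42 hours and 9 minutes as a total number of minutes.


Hours: 42
Extra minutes: 9
Minutes per hour: 60
Hours to minutes: 42 x 60 = 2520
Total: 2520 + 9 = 2529

2529


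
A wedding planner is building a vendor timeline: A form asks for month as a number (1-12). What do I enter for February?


Calendar month order:
1. January
2. February <--
3. March
February is month number 2

2


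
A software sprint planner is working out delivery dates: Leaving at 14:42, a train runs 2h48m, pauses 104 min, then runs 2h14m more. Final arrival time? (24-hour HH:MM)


Depart: 14:42
Leg 1: +168 min -> 17:30
Layover: +104 min -> 19:14
Leg 2: +134 min -> 21:28
Total travel: 406 minutes = 6h 46m
Arrival: 21:28

21:28


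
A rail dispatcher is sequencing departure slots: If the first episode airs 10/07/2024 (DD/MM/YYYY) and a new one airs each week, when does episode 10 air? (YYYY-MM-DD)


First occurrence: 2024-07-10 (occurrence 1)
Each occurrence is 7 days after the previous.
Occurrence 10 is 9 weeks after the first.
9 weeks = 63 days
2024-07-10 + 63 days = 2024-09-11

2024-09-11


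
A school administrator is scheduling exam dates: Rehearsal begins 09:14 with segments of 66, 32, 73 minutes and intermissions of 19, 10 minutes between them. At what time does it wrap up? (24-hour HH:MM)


Start: 09:14 = 554 min from midnight
  after task 1 (66 min): 10:20
  after break (19 min): 10:39
  after task 2 (32 min): 11:11
  after break (10 min): 11:21
  after task 3 (73 min): 12:34
Total elapsed: 200 minutes
End time: 12:34

12:34


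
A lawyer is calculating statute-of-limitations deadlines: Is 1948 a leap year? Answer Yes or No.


Year: 1948
Divisible by 4? 1948 / 4 = 487.0 -> Yes
Divisible by 100? 1948 / 100 = 19.48 -> No
Divisible by 4 but not 100, so it IS a leap year

Yes


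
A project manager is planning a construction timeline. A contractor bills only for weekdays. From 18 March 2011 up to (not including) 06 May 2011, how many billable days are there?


Start: 2011-03-18 (Friday)
End (exclusive): 2011-05-06 (Friday)
Total calendar days: 49
Full weeks: 49 // 7 = 7 -> 35 weekdays
Remaining 0 days starting on Friday:
Total business days: 35 + 0 = 35

35


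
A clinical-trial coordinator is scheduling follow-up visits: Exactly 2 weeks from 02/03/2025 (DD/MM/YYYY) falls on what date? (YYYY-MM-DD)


Start: 2025-03-02
Weeks to add: 2
Convert to days: 2 x 7 = 14 days
Add 14 days to 2025-03-02
Result: 2025-03-16

2025-03-16


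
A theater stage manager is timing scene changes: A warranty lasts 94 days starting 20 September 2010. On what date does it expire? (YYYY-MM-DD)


Start: 2010-09-20
Adding 94 days
Days remaining in September: 10
After September: 84 days still to add
October 2010: 31 days, 53 remaining
November 2010: 30 days, 23 remaining
December 2010 has 31 days, need 23
Result: 2010-12-23

2010-12-23


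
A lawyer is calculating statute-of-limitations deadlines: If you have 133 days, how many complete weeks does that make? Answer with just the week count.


Total days: 133
Days per week: 7
Division: 133 / 7 = 19 remainder 0
Complete weeks: 19
Remaining days: 0

19


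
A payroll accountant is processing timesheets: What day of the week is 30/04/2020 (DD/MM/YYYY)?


Date: 2020-04-30
January 1, 2020 is a Wednesday
Day of year: 121
Offset from Jan 1: 120 days
120 mod 7 = 1
Result: Thursday

Thursday


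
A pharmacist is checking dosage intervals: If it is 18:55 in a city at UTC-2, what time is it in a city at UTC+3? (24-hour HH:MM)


Local time: 18:55 at UTC-2 (offset -2h)
Target zone: UTC+3 (offset 3h)
Difference: 3 - (-2) = 5 hours
Calculation: 18 + (5) = 23
Result: 23:55

23:55


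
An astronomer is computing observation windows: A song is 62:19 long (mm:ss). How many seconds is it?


Minutes: 62
Extra seconds: 19
Seconds per minute: 60
Minutes to seconds: 62 x 60 = 3720
Total: 3720 + 19 = 3739

3739


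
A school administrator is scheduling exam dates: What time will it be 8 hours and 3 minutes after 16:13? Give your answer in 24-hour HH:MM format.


Start time: 16:13
Adding: 8 hours 3 minutes
Minutes: 13 + 3 = 16
Hours: 16 + 8 + 0 = 24
Hour wraparound: 24 mod 24 = 0
Result: 00:16

00:16


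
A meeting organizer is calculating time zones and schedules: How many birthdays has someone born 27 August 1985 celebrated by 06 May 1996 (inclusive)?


Birth: 1985-08-27
Reference: 1996-05-06
Year difference: 1996 - 1985 = 11
Has birthday (08-27) occurred by 05-06? No
Birthday not yet reached this year -> subtract 1
Age in full years: 10

10


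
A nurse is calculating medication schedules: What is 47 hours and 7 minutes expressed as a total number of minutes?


Hours: 47
Minutes: 7
Convert hours to minutes: 47 x 60 = 2820
Add remaining minutes: 2820 + 7 = 2827

2827


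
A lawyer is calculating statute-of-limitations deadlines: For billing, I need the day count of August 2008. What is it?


Month: August
Year: 2008
August is a 31-day month
Total: 31 days

31


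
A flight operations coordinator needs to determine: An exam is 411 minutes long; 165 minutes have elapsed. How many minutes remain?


Total budget: 411 minutes
Time used: 165 minutes
Remaining: 411 - 165 = 246 minutes
Percent used: 40.1%
Percent remaining: 59.9%

246


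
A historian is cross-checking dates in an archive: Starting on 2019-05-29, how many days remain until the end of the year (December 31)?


Start: May 29, 2019
End: December 31, 2019
Days left in May: 2
June: 30
July: 31
August: 31
September: 30
... plus remaining months
Sum of remaining months: 214
Total: 2 + 214 = 216

216


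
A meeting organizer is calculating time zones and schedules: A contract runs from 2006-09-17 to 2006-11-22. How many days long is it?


Start date: 2006-09-17
End date: 2006-11-22
Sep 2006: +14 days
Oct 2006: +31 days
Nov 2006: +21 days
Total: 66 days

66


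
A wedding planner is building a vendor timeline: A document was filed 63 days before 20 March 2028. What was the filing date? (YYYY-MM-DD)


Start: 2028-03-20
Subtracting 63 days
Days already passed in March: 20
After going back through March: 43 more days to subtract
February 2028: 29 days, 14 remaining
January 2028 has 31 days, need 14
Result: 2028-01-17

2028-01-17


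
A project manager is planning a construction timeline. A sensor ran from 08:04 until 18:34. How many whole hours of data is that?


Start: 08:04
End: 18:34
Hour difference: 18 - 8 = 10 hours
Minute difference: 34 - 4 = 30 minutes
Total minutes: 630
Complete hours: 630 / 60 = 10 (remainder 30)

10


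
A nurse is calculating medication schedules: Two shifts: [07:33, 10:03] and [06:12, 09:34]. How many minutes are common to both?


Interval A: [453, 603] minutes from midnight
Interval B: [372, 574] minutes from midnight
Overlap start = max(453, 372) = 453
Overlap end = min(603, 574) = 574
Overlap = 574 - 453 = 121 minutes

121


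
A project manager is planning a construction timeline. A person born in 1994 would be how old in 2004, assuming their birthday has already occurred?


Birth year: 1994
Current year: 2004
Age = current year - birth year
Age = 2004 - 1994 = 10

10


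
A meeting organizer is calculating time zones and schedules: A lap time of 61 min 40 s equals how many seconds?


Minutes: 61
Seconds: 40
Convert minutes to seconds: 61 x 60 = 3660
Add remaining seconds: 3660 + 40 = 3700

3700


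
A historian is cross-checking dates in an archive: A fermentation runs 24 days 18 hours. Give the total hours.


Days: 24
Extra hours: 18
Hours per day: 24
Days to hours: 24 x 24 = 576
Total: 576 + 18 = 594

594


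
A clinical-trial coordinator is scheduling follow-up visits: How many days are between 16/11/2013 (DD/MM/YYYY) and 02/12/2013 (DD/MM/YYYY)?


Start date: 2013-11-16
End date: 2013-12-02
Nov 2013: +15 days
Dec 2013: +1 days
Total: 16 days

16


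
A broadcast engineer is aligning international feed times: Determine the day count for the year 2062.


Year: 2062
Check leap year rules:
Divisible by 4? No
2062 is not a leap year
Days: 365

365


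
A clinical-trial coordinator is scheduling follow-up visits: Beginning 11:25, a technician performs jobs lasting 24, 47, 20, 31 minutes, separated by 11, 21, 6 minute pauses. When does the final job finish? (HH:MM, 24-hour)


Start: 11:25 = 685 min from midnight
  after task 1 (24 min): 11:49
  after break (11 min): 12:00
  after task 2 (47 min): 12:47
  after break (21 min): 13:08
  after task 3 (20 min): 13:28
  after break (6 min): 13:34
  after task 4 (31 min): 14:05
Total elapsed: 160 minutes
End time: 14:05

14:05


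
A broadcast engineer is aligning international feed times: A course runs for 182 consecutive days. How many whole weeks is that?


Total days: 182
Days per week: 7
Division: 182 / 7 = 26 remainder 0
Complete weeks: 26
Remaining days: 0

26


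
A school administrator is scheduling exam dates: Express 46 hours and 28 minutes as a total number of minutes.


Hours: 46
Extra minutes: 28
Minutes per hour: 60
Hours to minutes: 46 x 60 = 2760
Total: 2760 + 28 = 2788

2788


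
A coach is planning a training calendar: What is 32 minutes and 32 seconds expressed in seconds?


Minutes: 32
Extra seconds: 32
Seconds per minute: 60
Minutes to seconds: 32 x 60 = 1920
Total: 1920 + 32 = 1952

1952


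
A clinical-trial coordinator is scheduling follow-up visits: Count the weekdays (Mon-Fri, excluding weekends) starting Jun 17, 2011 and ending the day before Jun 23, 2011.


Start: 2011-06-17 (Friday)
End (exclusive): 2011-06-23 (Thursday)
Total calendar days: 6
Full weeks: 6 // 7 = 0 -> 0 weekdays
Remaining 6 days starting on Friday:
  Fri(w), Sat(-), Sun(-), Mon(w), Tue(w), Wed(w) -> 4 weekdays
Total business days: 0 + 4 = 4

4


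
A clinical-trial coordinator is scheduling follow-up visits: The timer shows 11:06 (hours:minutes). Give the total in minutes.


Hours: 11
Minutes: 6
Convert hours to minutes: 11 x 60 = 660
Add remaining minutes: 660 + 6 = 666

666


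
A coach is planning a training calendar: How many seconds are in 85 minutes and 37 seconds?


Minutes: 85
Seconds: 37
Convert minutes to seconds: 85 x 60 = 5100
Add remaining seconds: 5100 + 37 = 5137

5137


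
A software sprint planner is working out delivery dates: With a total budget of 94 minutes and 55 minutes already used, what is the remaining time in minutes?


Total budget: 94 minutes
Time used: 55 minutes
Remaining: 94 - 55 = 39 minutes
Percent used: 58.5%
Percent remaining: 41.5%

39


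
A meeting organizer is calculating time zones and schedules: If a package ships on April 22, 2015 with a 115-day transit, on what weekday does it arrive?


Start: 2015-04-22 (Wednesday)
Step 1 - find target date: add 115 days
  2015-04-22 + 115 days = 2015-08-15
Step 2 - day of week:
  115 mod 7 = 3
  Wednesday + 3 days -> Saturday
Result: Saturday (2015-08-15)

Saturday


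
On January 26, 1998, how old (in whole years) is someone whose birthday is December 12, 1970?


Birth: 1970-12-12
Reference: 1998-01-26
Year difference: 1998 - 1970 = 28
Has birthday (12-12) occurred by 01-26? No
Birthday not yet reached this year -> subtract 1
Age in full years: 27

27


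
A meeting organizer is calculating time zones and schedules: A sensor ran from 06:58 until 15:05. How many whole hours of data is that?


Start: 06:58
End: 15:05
Hour difference: 15 - 6 = 9 hours
Minute difference: 5 - 58 = -53 minutes
Total minutes: 487
Complete hours: 487 / 60 = 8 (remainder 7)

8


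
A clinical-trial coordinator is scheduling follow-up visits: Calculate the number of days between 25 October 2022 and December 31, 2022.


Start: October 25, 2022
End: December 31, 2022
Days left in October: 6
November: 30
December: 31
Sum of remaining months: 61
Total: 6 + 61 = 67

67


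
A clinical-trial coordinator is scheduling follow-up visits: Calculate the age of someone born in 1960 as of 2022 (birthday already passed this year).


Birth year: 1960
Current year: 2022
Age = current year - birth year
Age = 2022 - 1960 = 62

62


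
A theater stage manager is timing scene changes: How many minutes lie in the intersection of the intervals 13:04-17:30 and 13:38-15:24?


Interval A: [784, 1050] minutes from midnight
Interval B: [818, 924] minutes from midnight
Overlap start = max(784, 818) = 818
Overlap end = min(1050, 924) = 924
Overlap = 924 - 818 = 106 minutes

106


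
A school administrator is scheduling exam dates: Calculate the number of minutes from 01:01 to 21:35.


Start time: 01:01 = 61 minutes from midnight
End time: 21:35 = 1295 minutes from midnight
Difference: 1295 - 61 = 1234 minutes
That is 20 hours and 34 minutes

1234


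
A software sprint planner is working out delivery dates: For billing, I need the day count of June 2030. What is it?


Month: June
Year: 2030
June is a 30-day month
Total: 30 days

30


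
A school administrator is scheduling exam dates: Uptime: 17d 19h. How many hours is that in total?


Days: 17
Extra hours: 19
Hours per day: 24
Days to hours: 17 x 24 = 408
Total: 408 + 19 = 427

427


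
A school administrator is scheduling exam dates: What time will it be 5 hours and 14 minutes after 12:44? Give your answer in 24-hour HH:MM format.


Start time: 12:44
Adding: 5 hours 14 minutes
Minutes: 44 + 14 = 58
Hours: 12 + 5 + 0 = 17
Result: 17:58

17:58


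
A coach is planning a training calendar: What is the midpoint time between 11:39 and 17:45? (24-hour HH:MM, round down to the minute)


Start time: 11:39 = 699 minutes from midnight
End time: 17:45 = 1065 minutes from midnight
Sum: 699 + 1065 = 1764
Midpoint: 1764 / 2 = 882 minutes
Convert: 882 / 60 = 14 hours, 42 minutes
Result: 14:42

14:42


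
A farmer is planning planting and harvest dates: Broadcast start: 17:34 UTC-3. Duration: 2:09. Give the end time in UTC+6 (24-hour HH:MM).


Start: 17:34 in UTC-3
Step 1 - add duration:
  minutes: 34 + 9 = 43
  hours: 17 + 2 + 0 = 19
  end in UTC-3: 19:43
Step 2 - convert UTC-3 -> UTC+6:
  offset difference: 6 - (-3) = 9 hours
  19 + (9) = 28 -> mod 24 = 4
Result: 04:43 in UTC+6

04:43


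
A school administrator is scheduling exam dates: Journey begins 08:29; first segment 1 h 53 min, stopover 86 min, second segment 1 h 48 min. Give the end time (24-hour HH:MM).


Depart: 08:29
Leg 1: +113 min -> 10:22
Layover: +86 min -> 11:48
Leg 2: +108 min -> 13:36
Total travel: 307 minutes = 5h 7m
Arrival: 13:36

13:36


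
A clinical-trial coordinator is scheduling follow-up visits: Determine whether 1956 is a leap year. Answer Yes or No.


Year: 1956
Divisible by 4? 1956 / 4 = 489.0 -> Yes
Divisible by 100? 1956 / 100 = 19.56 -> No
Divisible by 4 but not 100, so it IS a leap year

Yes


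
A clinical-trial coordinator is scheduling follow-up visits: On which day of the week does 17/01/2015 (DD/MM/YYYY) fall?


Date: 2015-01-17
January 1, 2015 is a Thursday
Day of year: 17
Offset from Jan 1: 16 days
16 mod 7 = 2
Result: Saturday

Saturday


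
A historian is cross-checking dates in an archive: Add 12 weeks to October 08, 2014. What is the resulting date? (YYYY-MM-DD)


Start: 2014-10-08
Weeks to add: 12
Convert to days: 12 x 7 = 84 days
Add 84 days to 2014-10-08
Result: 2014-12-31

2014-12-31


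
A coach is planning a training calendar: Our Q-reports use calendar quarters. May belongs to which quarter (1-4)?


Month: May (month 5)
Q1: January-March (months 1-3)
Q2: April-June (months 4-6)
Q3: July-September (months 7-9)
Q4: October-December (months 10-12)
Month 5 falls in Q2

2


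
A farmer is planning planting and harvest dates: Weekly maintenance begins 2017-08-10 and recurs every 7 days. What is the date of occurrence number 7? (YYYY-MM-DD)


First occurrence: 2017-08-10 (occurrence 1)
Each occurrence is 7 days after the previous.
Occurrence 7 is 6 weeks after the first.
6 weeks = 42 days
2017-08-10 + 42 days = 2017-09-21

2017-09-21


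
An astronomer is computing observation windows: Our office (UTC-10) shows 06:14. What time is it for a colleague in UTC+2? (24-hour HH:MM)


Local time: 06:14 at UTC-10 (offset -10h)
Target zone: UTC+2 (offset 2h)
Difference: 2 - (-10) = 12 hours
Calculation: 6 + (12) = 18
Result: 18:14

18:14


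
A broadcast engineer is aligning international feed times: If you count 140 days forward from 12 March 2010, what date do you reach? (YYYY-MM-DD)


Start: 2010-03-12
Adding 140 days
Days remaining in March: 19
After March: 121 days still to add
April 2010: 30 days, 91 remaining
May 2010: 31 days, 60 remaining
June 2010: 30 days, 30 remaining
July 2010 has 31 days, need 30
Result: 2010-07-30

2010-07-30


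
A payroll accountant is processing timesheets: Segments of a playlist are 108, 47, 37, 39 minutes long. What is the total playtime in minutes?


Durations: 108, 47, 37, 39
Running sum: 108
+ 47 = 155
+ 37 = 192
+ 39 = 231
Total duration: 231 minutes
That is 3 hours and 51 minutes

231


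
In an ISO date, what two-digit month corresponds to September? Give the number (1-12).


Calendar month order:
8. August
9. September <--
10. October
September is month number 9

9


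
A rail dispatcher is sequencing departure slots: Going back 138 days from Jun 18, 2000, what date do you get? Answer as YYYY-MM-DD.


Start: 2000-06-18
Subtracting 138 days
Days already passed in June: 18
After going back through June: 120 more days to subtract
May 2000: 31 days, 89 remaining
April 2000: 30 days, 59 remaining
March 2000: 31 days, 28 remaining
February 2000 has 29 days, need 28
Result: 2000-02-01

2000-02-01


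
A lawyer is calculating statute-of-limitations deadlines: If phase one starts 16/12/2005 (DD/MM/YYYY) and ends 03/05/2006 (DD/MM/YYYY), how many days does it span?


Start date: 2005-12-16
End date: 2006-05-03
Dec 2005: +16 days
Jan 2006: +31 days
Feb 2006: +28 days
... (3 more months)
Total: 138 days

138


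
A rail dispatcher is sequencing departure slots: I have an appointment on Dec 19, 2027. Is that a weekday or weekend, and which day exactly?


Date: 2027-12-19
January 1, 2027 is a Friday
Day of year: 353
Offset from Jan 1: 352 days
352 mod 7 = 2
Result: Sunday

Sunday


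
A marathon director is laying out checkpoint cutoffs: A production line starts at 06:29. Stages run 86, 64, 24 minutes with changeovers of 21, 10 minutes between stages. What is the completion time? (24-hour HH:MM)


Start: 06:29 = 389 min from midnight
  after task 1 (86 min): 07:55
  after break (21 min): 08:16
  after task 2 (64 min): 09:20
  after break (10 min): 09:30
  after task 3 (24 min): 09:54
Total elapsed: 205 minutes
End time: 09:54

09:54


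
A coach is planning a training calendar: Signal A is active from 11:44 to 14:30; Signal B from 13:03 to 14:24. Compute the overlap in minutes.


Interval A: [704, 870] minutes from midnight
Interval B: [783, 864] minutes from midnight
Overlap start = max(704, 783) = 783
Overlap end = min(870, 864) = 864
Overlap = 864 - 783 = 81 minutes

81


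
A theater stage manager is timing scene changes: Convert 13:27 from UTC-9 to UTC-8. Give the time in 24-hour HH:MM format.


Local time: 13:27 at UTC-9 (offset -9h)
Target zone: UTC-8 (offset -8h)
Difference: -8 - (-9) = 1 hours
Calculation: 13 + (1) = 14
Result: 14:27

14:27


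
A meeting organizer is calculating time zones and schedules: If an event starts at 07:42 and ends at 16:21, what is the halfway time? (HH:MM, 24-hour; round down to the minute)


Start time: 07:42 = 462 minutes from midnight
End time: 16:21 = 981 minutes from midnight
Sum: 462 + 981 = 1443
Midpoint: 1443 / 2 = 721 minutes
Convert: 721 / 60 = 12 hours, 1 minutes
Result: 12:01

12:01


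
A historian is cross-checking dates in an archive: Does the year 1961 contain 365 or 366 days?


Year: 1961
Check leap year rules:
Divisible by 4? No
1961 is not a leap year
Days: 365

365


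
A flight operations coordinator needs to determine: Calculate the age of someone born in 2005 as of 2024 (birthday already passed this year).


Birth year: 2005
Current year: 2024
Age = current year - birth year
Age = 2024 - 2005 = 19

19


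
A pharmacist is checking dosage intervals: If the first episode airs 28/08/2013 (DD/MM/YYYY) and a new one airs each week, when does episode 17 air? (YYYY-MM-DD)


First occurrence: 2013-08-28 (occurrence 1)
Each occurrence is 7 days after the previous.
Occurrence 17 is 16 weeks after the first.
16 weeks = 112 days
2013-08-28 + 112 days = 2013-12-18

2013-12-18


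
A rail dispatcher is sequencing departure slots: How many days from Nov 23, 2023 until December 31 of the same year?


Start: November 23, 2023
End: December 31, 2023
Days left in November: 7
December: 31
Sum of remaining months: 31
Total: 7 + 31 = 38

38


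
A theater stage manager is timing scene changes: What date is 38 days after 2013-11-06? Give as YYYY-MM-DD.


Start: 2013-11-06
Adding 38 days
Days remaining in November: 24
After November: 14 days still to add
December 2013 has 31 days, need 14
Result: 2013-12-14

2013-12-14


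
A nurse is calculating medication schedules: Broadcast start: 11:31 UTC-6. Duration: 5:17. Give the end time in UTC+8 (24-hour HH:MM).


Start: 11:31 in UTC-6
Step 1 - add duration:
  minutes: 31 + 17 = 48
  hours: 11 + 5 + 0 = 16
  end in UTC-6: 16:48
Step 2 - convert UTC-6 -> UTC+8:
  offset difference: 8 - (-6) = 14 hours
  16 + (14) = 30 -> mod 24 = 6
Result: 06:48 in UTC+8

06:48


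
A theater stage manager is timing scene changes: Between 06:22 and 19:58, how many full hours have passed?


Start: 06:22
End: 19:58
Hour difference: 19 - 6 = 13 hours
Minute difference: 58 - 22 = 36 minutes
Total minutes: 816
Complete hours: 816 / 60 = 13 (remainder 36)

13


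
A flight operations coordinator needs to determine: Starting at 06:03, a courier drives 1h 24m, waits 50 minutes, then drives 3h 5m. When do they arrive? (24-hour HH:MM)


Depart: 06:03
Leg 1: +84 min -> 07:27
Layover: +50 min -> 08:17
Leg 2: +185 min -> 11:22
Total travel: 319 minutes = 5h 19m
Arrival: 11:22

11:22


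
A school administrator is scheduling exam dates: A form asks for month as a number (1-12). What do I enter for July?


Calendar month order:
6. June
7. July <--
8. August
July is month number 7

7


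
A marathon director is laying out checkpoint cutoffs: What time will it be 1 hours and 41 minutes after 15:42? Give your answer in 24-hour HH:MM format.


Start time: 15:42
Adding: 1 hours 41 minutes
Minutes: 42 + 41 = 83
Minute overflow: 83 >= 60, so carry 1 hour, minutes = 23
Hours: 15 + 1 + 1 = 17
Result: 17:23

17:23


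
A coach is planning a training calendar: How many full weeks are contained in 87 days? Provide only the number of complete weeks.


Total days: 87
Days per week: 7
Division: 87 / 7 = 12 remainder 3
Complete weeks: 12
Remaining days: 3

12


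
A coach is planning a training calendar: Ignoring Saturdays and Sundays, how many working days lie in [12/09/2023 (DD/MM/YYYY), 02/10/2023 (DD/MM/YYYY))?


Start: 2023-09-12 (Tuesday)
End (exclusive): 2023-10-02 (Monday)
Total calendar days: 20
Full weeks: 20 // 7 = 2 -> 10 weekdays
Remaining 6 days starting on Tuesday:
  Tue(w), Wed(w), Thu(w), Fri(w), Sat(-), Sun(-) -> 4 weekdays
Total business days: 10 + 4 = 14

14


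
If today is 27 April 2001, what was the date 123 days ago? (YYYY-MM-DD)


Start: 2001-04-27
Subtracting 123 days
Days already passed in April: 27
After going back through April: 96 more days to subtract
March 2001: 31 days, 65 remaining
February 2001: 28 days, 37 remaining
January 2001: 31 days, 6 remaining
December 2000 has 31 days, need 6
Result: 2000-12-25

2000-12-25


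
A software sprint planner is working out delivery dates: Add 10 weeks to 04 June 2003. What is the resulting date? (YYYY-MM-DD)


Start: 2003-06-04
Weeks to add: 10
Convert to days: 10 x 7 = 70 days
Add 70 days to 2003-06-04
Result: 2003-08-13

2003-08-13


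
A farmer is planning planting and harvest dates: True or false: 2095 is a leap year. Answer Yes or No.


Year: 2095
Divisible by 4? 2095 / 4 = 523.75 -> No
Not divisible by 4, so NOT a leap year

No


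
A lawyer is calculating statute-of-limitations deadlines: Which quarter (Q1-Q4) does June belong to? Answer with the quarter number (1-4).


Month: June (month 6)
Q1: January-March (months 1-3)
Q2: April-June (months 4-6)
Q3: July-September (months 7-9)
Q4: October-December (months 10-12)
Month 6 falls in Q2

2


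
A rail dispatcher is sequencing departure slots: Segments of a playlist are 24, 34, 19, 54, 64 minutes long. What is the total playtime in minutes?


Durations: 24, 34, 19, 54, 64
Running sum: 24
+ 34 = 58
+ 19 = 77
+ 54 = 131
+ 64 = 195
Total duration: 195 minutes
That is 3 hours and 15 minutes

195


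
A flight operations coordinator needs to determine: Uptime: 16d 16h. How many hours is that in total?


Days: 16
Extra hours: 16
Hours per day: 24
Days to hours: 16 x 24 = 384
Total: 384 + 16 = 400

400


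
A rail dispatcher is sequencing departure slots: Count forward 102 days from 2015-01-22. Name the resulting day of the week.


Start: 2015-01-22 (Thursday)
Step 1 - find target date: add 102 days
  2015-01-22 + 102 days = 2015-05-04
Step 2 - day of week:
  102 mod 7 = 4
  Thursday + 4 days -> Monday
Result: Monday (2015-05-04)

Monday


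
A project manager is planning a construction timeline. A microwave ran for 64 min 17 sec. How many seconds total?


Minutes: 64
Extra seconds: 17
Seconds per minute: 60
Minutes to seconds: 64 x 60 = 3840
Total: 3840 + 17 = 3857

3857


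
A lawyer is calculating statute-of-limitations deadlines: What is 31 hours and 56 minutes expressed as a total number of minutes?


Hours: 31
Minutes: 56
Convert hours to minutes: 31 x 60 = 1860
Add remaining minutes: 1860 + 56 = 1916

1916


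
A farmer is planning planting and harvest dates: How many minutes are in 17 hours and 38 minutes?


Hours: 17
Extra minutes: 38
Minutes per hour: 60
Hours to minutes: 17 x 60 = 1020
Total: 1020 + 38 = 1058

1058


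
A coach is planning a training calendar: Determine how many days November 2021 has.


Month: November
Year: 2021
November is a 30-day month
Total: 30 days

30


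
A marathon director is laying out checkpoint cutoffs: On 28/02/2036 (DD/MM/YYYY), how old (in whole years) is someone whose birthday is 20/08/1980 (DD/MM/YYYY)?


Birth: 1980-08-20
Reference: 2036-02-28
Year difference: 2036 - 1980 = 56
Has birthday (08-20) occurred by 02-28? No
Birthday not yet reached this year -> subtract 1
Age in full years: 55

55


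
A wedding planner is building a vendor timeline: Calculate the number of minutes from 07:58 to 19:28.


Start time: 07:58 = 478 minutes from midnight
End time: 19:28 = 1168 minutes from midnight
Difference: 1168 - 478 = 690 minutes
That is 11 hours and 30 minutes

690


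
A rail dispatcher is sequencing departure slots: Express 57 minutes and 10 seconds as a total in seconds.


Minutes: 57
Seconds: 10
Convert minutes to seconds: 57 x 60 = 3420
Add remaining seconds: 3420 + 10 = 3430

3430


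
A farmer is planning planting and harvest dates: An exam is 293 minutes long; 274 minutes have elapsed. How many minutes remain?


Total budget: 293 minutes
Time used: 274 minutes
Remaining: 293 - 274 = 19 minutes
Percent used: 93.5%
Percent remaining: 6.5%

19


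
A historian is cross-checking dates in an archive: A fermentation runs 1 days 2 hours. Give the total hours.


Days: 1
Extra hours: 2
Hours per day: 24
Days to hours: 1 x 24 = 24
Total: 24 + 2 = 26

26


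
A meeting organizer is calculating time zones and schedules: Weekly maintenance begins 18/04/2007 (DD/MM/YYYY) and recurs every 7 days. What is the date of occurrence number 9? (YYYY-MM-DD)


First occurrence: 2007-04-18 (occurrence 1)
Each occurrence is 7 days after the previous.
Occurrence 9 is 8 weeks after the first.
8 weeks = 56 days
2007-04-18 + 56 days = 2007-06-13

2007-06-13


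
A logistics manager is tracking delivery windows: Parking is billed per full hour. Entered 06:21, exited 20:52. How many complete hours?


Start: 06:21
End: 20:52
Hour difference: 20 - 6 = 14 hours
Minute difference: 52 - 21 = 31 minutes
Total minutes: 871
Complete hours: 871 / 60 = 14 (remainder 31)

14


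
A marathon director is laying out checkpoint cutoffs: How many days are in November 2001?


Month: November
Year: 2001
November is a 30-day month
Total: 30 days

30


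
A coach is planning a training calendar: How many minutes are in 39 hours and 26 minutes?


Hours: 39
Extra minutes: 26
Minutes per hour: 60
Hours to minutes: 39 x 60 = 2340
Total: 2340 + 26 = 2366

2366


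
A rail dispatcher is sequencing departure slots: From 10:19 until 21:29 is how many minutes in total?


Start time: 10:19 = 619 minutes from midnight
End time: 21:29 = 1289 minutes from midnight
Difference: 1289 - 619 = 670 minutes
That is 11 hours and 10 minutes

670


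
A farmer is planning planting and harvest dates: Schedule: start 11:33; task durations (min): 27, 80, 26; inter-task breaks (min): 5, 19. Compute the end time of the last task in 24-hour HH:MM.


Start: 11:33 = 693 min from midnight
  after task 1 (27 min): 12:00
  after break (5 min): 12:05
  after task 2 (80 min): 13:25
  after break (19 min): 13:44
  after task 3 (26 min): 14:10
Total elapsed: 157 minutes
End time: 14:10

14:10


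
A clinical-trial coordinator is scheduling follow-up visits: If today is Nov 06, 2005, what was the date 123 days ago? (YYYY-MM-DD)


Start: 2005-11-06
Subtracting 123 days
Days already passed in November: 6
After going back through November: 117 more days to subtract
October 2005: 31 days, 86 remaining
September 2005: 30 days, 56 remaining
August 2005: 31 days, 25 remaining
July 2005 has 31 days, need 25
Result: 2005-07-06

2005-07-06


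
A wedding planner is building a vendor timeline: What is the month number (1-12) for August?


Calendar month order:
7. July
8. August <--
9. September
August is month number 8

8


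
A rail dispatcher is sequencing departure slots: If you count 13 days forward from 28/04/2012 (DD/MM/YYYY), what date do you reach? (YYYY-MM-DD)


Start: 2012-04-28
Adding 13 days
Days remaining in April: 2
After April: 11 days still to add
May 2012 has 31 days, need 11
Result: 2012-05-11

2012-05-11


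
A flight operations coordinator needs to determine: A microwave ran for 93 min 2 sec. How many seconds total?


Minutes: 93
Extra seconds: 2
Seconds per minute: 60
Minutes to seconds: 93 x 60 = 5580
Total: 5580 + 2 = 5582

5582
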